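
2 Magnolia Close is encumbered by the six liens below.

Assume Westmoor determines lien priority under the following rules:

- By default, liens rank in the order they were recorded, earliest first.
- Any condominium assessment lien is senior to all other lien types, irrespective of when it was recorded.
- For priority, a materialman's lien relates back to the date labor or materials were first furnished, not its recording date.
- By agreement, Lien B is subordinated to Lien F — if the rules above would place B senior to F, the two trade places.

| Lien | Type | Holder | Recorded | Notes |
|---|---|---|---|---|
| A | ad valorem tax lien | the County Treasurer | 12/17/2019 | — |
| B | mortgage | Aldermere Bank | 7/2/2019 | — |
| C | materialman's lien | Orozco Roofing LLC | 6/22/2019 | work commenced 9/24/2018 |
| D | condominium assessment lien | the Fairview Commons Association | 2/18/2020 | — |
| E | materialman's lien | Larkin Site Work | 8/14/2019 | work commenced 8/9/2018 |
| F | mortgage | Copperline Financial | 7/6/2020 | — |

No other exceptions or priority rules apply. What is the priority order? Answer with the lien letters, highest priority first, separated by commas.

D, E, C, F, A, B

First, effective dates: C relates back to 9/24/2018 (work commenced); E is treated as recorded 8/9/2018, the work-commencement date.
D, as a condominium assessment lien, has superpriority and ranks first.
The other liens, earliest effective date first: E (8/9/2018), C (9/24/2018), B (7/2/2019), A (12/17/2019), F (7/6/2020).
B would otherwise be senior to F, so under the subordination agreement B and F exchange positions.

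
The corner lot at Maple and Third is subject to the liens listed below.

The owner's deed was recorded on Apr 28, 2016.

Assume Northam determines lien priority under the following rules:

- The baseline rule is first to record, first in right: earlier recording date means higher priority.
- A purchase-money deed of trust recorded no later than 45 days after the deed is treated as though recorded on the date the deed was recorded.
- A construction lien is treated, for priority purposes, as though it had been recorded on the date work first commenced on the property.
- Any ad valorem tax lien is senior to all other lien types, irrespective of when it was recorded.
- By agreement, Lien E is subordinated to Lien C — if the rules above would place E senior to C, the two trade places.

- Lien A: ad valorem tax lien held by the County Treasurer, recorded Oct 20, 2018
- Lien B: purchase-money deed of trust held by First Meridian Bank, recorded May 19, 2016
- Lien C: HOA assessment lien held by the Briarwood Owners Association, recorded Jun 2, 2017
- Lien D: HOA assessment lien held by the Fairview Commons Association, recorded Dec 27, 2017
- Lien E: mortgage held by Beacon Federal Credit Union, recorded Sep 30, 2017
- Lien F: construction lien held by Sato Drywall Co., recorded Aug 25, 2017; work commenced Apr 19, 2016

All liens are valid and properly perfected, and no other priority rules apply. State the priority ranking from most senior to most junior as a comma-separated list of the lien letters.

Adjusting effective dates: B relates back to the deed date Apr 28, 2016; F's effective date is Apr 19, 2016, when work began.
A is an ad valorem tax lien, so it outranks all other liens regardless of date.
Among the remaining liens, by effective date: F (Apr 19, 2016), B (Apr 28, 2016), C (Jun 2, 2017), E (Sep 30, 2017), D (Dec 27, 2017).
Since E is not senior to C, the subordination leaves the order unchanged.

A, F, B, C, E, D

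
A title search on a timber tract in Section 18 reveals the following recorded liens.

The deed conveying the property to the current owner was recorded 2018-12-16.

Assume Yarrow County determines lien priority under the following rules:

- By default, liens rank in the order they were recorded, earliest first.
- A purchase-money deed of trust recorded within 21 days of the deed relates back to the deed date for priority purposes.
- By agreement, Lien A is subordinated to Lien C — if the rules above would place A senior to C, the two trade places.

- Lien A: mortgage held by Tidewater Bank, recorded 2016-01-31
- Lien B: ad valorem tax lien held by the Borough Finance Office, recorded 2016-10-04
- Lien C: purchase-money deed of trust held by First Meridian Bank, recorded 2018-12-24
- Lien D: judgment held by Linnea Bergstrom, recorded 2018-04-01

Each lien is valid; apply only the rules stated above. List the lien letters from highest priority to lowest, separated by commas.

C, B, D, A

Adjusting effective dates: C's effective date is the deed date, 2018-12-16.
Sorted by effective date: A (2016-01-31), B (2016-10-04), D (2018-04-01), C (2018-12-16).
The subordination applies — A was senior to C — so A and C swap.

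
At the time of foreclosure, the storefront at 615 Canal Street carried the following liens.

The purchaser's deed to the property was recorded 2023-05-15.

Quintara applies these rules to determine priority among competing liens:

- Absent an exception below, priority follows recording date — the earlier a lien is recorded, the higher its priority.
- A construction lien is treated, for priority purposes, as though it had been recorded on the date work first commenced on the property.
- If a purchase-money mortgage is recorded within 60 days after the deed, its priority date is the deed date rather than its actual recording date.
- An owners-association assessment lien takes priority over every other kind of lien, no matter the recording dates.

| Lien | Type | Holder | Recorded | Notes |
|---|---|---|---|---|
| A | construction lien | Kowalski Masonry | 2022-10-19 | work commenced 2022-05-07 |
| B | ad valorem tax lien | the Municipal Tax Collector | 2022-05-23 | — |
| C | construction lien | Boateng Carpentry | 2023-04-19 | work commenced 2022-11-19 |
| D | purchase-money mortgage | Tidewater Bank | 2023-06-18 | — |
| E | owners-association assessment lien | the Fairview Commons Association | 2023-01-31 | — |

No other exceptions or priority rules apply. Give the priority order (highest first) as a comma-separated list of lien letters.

E, A, B, C, D

Effective dates: A relates back to 2022-05-07 (work commenced); C is treated as recorded 2022-11-19, the work-commencement date; D was recorded within the 60-day window, so its effective date is the deed date 2023-05-15.
E, as an owners-association assessment lien, has superpriority and ranks first.
The other liens, earliest effective date first: A (2022-05-07), B (2022-05-23), C (2022-11-19), D (2023-05-15).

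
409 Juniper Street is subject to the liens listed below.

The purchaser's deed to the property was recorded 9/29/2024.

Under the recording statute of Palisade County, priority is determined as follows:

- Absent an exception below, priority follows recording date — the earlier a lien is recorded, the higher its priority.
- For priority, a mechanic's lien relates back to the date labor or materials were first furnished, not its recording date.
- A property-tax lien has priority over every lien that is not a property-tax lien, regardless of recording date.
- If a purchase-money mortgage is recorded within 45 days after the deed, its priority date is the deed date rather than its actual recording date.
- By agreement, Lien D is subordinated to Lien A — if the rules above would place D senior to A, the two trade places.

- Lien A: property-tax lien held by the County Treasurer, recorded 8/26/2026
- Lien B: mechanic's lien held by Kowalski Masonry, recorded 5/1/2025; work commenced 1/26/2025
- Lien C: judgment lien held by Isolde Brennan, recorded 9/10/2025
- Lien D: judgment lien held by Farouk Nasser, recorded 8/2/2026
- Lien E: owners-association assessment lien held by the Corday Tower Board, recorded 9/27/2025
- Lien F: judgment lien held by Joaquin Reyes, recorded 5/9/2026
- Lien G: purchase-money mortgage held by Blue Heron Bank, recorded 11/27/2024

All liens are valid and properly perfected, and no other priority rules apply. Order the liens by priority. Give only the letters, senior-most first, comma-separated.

Adjusting effective dates: B relates back to 1/26/2025 (work commenced); G missed the 45-day window (59 days after the deed), so its recording date stands.
As a property-tax lien, A is senior to every other lien.
Remaining liens by effective date: G (11/27/2024), B (1/26/2025), C (9/10/2025), E (9/27/2025), F (5/9/2026), D (8/2/2026).
Since D is not senior to A, the subordination leaves the order unchanged.

A, G, B, C, E, F, D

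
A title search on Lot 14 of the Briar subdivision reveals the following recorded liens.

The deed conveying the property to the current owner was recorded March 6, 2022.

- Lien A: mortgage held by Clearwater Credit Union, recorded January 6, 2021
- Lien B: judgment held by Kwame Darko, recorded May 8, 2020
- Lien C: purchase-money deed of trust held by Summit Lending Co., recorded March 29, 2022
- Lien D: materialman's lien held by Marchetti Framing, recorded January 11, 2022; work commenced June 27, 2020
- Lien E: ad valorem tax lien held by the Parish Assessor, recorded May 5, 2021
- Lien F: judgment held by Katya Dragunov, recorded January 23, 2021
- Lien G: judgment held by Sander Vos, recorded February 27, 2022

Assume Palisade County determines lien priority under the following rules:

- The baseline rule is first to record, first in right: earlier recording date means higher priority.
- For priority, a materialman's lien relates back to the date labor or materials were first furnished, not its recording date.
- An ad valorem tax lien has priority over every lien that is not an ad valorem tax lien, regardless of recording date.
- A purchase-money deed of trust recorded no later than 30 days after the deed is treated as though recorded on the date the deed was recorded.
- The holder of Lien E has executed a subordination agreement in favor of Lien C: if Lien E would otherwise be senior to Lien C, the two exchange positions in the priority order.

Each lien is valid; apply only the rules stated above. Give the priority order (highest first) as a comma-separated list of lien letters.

C, B, D, A, F, G, E

First, effective dates: C was recorded within the 30-day window, so its effective date is the deed date March 6, 2022; D relates back to June 27, 2020 (work commenced).
E is an ad valorem tax lien, so it outranks all other liens regardless of date.
Ordering the rest by effective date: B (May 8, 2020), D (June 27, 2020), A (January 6, 2021), F (January 23, 2021), G (February 27, 2022), C (March 6, 2022).
E is senior to C before the subordination, so the two trade places.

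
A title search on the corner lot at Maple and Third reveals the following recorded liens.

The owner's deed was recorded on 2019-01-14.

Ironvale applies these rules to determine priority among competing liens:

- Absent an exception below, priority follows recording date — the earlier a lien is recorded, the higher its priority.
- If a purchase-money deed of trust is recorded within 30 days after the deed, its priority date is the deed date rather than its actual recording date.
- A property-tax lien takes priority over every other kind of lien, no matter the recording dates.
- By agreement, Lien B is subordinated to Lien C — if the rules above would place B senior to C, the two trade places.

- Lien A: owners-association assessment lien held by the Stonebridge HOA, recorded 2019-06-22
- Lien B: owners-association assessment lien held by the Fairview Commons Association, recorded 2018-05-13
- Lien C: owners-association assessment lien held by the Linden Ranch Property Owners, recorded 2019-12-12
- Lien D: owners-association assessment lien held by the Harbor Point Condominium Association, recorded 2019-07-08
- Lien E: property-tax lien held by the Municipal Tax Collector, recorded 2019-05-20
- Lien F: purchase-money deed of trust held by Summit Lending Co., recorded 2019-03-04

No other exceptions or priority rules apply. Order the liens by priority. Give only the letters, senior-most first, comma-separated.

Effective dates after the stated exceptions: F was recorded 49 days after the deed — beyond 30 days — so no relation-back applies.
E, as a property-tax lien, has superpriority and ranks first.
Ordering the rest by effective date: B (2018-05-13), F (2019-03-04), A (2019-06-22), D (2019-07-08), C (2019-12-12).
The subordination applies — B was senior to C — so B and C swap.

E, C, F, A, D, B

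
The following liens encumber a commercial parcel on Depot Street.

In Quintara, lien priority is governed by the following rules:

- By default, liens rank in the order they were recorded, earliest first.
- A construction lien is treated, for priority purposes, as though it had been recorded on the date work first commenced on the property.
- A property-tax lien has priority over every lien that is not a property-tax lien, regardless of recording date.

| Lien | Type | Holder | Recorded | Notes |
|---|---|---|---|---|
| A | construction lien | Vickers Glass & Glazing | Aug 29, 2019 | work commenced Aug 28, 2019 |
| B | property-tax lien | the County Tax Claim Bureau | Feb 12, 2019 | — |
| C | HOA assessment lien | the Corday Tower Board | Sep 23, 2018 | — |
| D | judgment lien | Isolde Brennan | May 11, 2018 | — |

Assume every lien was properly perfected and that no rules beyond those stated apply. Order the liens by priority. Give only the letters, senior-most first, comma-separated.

Effective dates: A relates back to Aug 28, 2019 (work commenced).
B is a property-tax lien, so it outranks all other liens regardless of date.
Ordering the rest by effective date: D (May 11, 2018), C (Sep 23, 2018), A (Aug 28, 2019).

B, D, C, A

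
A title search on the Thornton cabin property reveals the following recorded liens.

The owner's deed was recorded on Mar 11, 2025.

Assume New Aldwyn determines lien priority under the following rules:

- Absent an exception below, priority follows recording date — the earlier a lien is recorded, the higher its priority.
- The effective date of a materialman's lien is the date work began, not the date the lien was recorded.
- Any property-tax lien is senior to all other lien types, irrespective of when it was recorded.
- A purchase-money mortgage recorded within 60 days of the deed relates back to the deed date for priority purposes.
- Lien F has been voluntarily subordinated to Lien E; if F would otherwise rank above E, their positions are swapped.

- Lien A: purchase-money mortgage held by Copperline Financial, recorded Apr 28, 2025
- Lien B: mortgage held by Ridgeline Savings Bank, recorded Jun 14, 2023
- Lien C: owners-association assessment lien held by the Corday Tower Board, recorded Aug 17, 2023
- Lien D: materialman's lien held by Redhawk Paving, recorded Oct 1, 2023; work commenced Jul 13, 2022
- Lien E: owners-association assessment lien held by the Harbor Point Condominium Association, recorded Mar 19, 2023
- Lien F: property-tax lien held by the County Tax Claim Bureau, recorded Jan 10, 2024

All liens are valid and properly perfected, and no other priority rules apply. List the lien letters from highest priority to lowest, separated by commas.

Effective dates after the stated exceptions: A's effective date is the deed date, Mar 11, 2025; D relates back to Jul 13, 2022 (work commenced).
F is a property-tax lien, so it outranks all other liens regardless of date.
Ordering the rest by effective date: D (Jul 13, 2022), E (Mar 19, 2023), B (Jun 14, 2023), C (Aug 17, 2023), A (Mar 11, 2025).
Because F would otherwise rank above E, the subordination swaps them.

E, D, F, B, C, A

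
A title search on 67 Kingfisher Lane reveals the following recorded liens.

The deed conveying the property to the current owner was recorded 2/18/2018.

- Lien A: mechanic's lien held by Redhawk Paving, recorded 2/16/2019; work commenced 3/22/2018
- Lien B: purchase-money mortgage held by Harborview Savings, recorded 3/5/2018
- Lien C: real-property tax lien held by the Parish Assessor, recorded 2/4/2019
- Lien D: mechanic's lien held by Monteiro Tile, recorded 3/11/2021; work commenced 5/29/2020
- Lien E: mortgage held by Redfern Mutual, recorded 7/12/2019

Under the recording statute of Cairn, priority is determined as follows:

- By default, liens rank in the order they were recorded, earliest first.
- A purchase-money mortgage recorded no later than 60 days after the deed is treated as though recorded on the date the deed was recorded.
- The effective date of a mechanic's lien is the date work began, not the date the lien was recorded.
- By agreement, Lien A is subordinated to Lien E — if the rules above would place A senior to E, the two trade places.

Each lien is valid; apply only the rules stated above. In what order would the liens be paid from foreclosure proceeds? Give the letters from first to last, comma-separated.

B, E, C, A, D

Adjusting effective dates: A relates back to 3/22/2018 (work commenced); B's effective date is the deed date, 2/18/2018; D is treated as recorded 5/29/2020, the work-commencement date.
Sorted by effective date: B (2/18/2018), A (3/22/2018), C (2/4/2019), E (7/12/2019), D (5/29/2020).
The subordination applies — A was senior to E — so A and E swap.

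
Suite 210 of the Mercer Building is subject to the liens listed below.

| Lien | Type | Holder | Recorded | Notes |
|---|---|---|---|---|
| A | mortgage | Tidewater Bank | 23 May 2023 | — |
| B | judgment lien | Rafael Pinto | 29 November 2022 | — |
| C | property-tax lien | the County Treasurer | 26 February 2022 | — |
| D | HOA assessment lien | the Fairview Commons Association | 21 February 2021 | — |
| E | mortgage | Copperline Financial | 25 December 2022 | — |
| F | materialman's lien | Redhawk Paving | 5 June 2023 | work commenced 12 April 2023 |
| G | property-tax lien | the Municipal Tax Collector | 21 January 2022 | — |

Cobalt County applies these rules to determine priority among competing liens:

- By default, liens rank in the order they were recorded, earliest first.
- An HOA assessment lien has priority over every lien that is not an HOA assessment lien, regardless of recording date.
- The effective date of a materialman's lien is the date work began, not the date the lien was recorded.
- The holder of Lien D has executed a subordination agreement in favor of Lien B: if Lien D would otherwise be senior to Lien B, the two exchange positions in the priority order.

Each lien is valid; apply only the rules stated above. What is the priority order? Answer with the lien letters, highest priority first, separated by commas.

First, effective dates: F's effective date is 12 April 2023, when work began.
D, as an HOA assessment lien, has superpriority and ranks first.
The other liens, earliest effective date first: G (21 January 2022), C (26 February 2022), B (29 November 2022), E (25 December 2022), F (12 April 2023), A (23 May 2023).
Because D would otherwise rank above B, the subordination swaps them.

B, G, C, D, E, F, A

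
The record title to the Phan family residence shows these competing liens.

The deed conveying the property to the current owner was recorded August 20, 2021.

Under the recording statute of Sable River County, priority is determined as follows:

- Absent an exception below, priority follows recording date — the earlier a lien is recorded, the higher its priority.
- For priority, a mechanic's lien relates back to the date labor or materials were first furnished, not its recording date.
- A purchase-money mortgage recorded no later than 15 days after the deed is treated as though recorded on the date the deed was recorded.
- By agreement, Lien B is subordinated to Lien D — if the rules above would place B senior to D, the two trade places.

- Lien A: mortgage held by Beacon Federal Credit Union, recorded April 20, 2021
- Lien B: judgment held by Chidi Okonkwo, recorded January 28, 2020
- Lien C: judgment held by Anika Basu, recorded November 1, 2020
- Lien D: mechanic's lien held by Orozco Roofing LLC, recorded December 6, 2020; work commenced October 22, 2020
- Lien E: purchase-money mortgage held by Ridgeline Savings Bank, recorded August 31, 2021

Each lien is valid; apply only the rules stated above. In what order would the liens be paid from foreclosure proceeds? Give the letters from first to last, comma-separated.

Adjusting effective dates: D's effective date is October 22, 2020, when work began; E's effective date is the deed date, August 20, 2021.
By effective date, earliest first: B (January 28, 2020), D (October 22, 2020), C (November 1, 2020), A (April 20, 2021), E (August 20, 2021).
B is senior to D before the subordination, so the two trade places.

D, B, C, A, E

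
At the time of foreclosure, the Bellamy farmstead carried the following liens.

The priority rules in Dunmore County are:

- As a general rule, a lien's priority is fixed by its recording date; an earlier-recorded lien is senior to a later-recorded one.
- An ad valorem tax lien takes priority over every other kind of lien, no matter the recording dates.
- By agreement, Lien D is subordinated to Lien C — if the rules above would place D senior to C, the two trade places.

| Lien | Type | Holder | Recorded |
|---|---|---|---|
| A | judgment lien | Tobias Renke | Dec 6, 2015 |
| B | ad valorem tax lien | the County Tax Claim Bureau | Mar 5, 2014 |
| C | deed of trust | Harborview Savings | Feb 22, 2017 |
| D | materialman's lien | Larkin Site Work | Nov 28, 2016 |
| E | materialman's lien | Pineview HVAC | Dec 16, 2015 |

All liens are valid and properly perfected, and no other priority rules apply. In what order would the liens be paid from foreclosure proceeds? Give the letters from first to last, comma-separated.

As an ad valorem tax lien, B is senior to every other lien.
The other liens, earliest effective date first: A (Dec 6, 2015), E (Dec 16, 2015), D (Nov 28, 2016), C (Feb 22, 2017).
Because D would otherwise rank above C, the subordination swaps them.

B, A, E, C, D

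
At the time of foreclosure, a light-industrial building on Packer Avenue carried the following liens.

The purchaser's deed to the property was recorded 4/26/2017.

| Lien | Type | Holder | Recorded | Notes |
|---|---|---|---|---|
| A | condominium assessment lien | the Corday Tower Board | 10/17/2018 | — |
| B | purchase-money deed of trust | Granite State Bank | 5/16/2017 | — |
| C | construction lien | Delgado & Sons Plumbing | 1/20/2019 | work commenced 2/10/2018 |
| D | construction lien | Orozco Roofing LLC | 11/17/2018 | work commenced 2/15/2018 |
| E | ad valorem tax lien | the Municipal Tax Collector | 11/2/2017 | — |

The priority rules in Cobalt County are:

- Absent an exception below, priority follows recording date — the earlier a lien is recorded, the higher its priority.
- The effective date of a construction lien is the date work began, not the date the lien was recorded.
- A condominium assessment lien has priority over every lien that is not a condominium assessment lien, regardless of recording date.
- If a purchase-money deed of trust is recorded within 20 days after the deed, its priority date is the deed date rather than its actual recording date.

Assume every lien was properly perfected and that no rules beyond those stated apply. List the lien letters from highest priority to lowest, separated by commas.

A, B, E, C, D

Effective dates: B was recorded within the 20-day window, so its effective date is the deed date 4/26/2017; C is treated as recorded 2/10/2018, the work-commencement date; D relates back to 2/15/2018 (work commenced).
A, as a condominium assessment lien, has superpriority and ranks first.
Remaining liens by effective date: B (4/26/2017), E (11/2/2017), C (2/10/2018), D (2/15/2018).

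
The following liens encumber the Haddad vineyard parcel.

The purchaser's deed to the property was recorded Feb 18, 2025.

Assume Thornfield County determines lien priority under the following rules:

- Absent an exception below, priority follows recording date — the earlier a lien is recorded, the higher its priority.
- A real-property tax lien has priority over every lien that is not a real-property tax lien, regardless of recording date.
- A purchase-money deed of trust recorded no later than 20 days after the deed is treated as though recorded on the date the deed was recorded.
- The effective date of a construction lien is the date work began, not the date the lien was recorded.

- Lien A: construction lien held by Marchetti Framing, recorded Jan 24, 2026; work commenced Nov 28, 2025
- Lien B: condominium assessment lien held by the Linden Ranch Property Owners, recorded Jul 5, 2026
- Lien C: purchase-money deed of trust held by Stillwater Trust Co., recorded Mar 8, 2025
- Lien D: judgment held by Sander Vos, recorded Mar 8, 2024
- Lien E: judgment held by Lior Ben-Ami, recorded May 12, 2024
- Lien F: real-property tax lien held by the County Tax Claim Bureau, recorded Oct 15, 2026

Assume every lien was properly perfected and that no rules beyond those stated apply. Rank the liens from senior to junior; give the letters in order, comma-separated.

Effective dates: A's effective date is Nov 28, 2025, when work began; C relates back to the deed date Feb 18, 2025.
F, as a real-property tax lien, has superpriority and ranks first.
Ordering the rest by effective date: D (Mar 8, 2024), E (May 12, 2024), C (Feb 18, 2025), A (Nov 28, 2025), B (Jul 5, 2026).

F, D, E, C, A, B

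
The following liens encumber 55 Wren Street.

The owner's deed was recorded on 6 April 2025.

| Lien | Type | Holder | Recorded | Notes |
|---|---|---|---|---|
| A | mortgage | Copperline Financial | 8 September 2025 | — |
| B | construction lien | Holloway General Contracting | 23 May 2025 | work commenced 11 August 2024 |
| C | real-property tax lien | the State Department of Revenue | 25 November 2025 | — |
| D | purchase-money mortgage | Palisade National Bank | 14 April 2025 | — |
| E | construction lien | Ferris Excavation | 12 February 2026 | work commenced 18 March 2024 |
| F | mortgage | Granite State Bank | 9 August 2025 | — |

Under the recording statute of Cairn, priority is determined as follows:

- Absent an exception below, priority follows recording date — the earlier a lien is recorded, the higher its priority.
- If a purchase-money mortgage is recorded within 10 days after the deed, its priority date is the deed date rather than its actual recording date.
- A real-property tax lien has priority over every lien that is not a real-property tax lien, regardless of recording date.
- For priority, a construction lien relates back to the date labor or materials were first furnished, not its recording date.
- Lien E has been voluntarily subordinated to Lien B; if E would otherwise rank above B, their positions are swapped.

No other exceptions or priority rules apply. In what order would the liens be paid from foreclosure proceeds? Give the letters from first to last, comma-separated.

First, effective dates: B is treated as recorded 11 August 2024, the work-commencement date; D was recorded within the 10-day window, so its effective date is the deed date 6 April 2025; E is treated as recorded 18 March 2024, the work-commencement date.
As a real-property tax lien, C is senior to every other lien.
Remaining liens by effective date: E (18 March 2024), B (11 August 2024), D (6 April 2025), F (9 August 2025), A (8 September 2025).
E is senior to B before the subordination, so the two trade places.

C, B, E, D, F, A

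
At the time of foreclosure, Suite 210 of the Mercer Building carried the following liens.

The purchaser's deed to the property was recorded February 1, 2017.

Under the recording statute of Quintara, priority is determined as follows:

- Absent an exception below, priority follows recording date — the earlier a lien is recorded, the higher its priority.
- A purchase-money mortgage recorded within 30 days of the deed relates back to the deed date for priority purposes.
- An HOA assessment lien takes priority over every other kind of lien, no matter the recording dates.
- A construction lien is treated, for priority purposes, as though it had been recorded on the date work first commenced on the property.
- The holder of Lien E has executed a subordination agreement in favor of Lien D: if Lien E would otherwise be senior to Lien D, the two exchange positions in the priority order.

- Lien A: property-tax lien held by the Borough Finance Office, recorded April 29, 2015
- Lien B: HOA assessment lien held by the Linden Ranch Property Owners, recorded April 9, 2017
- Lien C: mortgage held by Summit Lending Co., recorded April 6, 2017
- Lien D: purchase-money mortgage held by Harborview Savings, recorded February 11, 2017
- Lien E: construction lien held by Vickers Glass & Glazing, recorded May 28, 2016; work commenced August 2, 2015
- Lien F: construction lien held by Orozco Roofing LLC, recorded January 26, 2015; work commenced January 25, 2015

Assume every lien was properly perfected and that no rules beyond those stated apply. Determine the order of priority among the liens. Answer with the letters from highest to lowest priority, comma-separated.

B, F, A, D, E, C

First, effective dates: D was recorded within the 30-day window, so its effective date is the deed date February 1, 2017; E relates back to August 2, 2015 (work commenced); F relates back to January 25, 2015 (work commenced).
B is an HOA assessment lien, so it outranks all other liens regardless of date.
Remaining liens by effective date: F (January 25, 2015), A (April 29, 2015), E (August 2, 2015), D (February 1, 2017), C (April 6, 2017).
E would otherwise be senior to D, so under the subordination agreement E and D exchange positions.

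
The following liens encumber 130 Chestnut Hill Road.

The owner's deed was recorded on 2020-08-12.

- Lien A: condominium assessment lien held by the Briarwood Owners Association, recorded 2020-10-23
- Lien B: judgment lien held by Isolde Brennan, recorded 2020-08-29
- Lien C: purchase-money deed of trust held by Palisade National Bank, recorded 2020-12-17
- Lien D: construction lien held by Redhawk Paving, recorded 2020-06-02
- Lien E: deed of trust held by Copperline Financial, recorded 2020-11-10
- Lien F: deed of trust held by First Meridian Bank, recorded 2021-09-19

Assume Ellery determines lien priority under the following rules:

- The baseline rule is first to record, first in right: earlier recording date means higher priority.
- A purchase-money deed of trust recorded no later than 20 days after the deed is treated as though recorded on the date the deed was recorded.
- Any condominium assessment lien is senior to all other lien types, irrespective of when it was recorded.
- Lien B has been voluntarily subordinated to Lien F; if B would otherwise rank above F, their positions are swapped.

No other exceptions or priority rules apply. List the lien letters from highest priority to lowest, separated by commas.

A, D, F, E, C, B

Adjusting effective dates: C was recorded 127 days after the deed, outside the 20-day window, so it keeps its recording date.
A is a condominium assessment lien, so it outranks all other liens regardless of date.
Among the remaining liens, by effective date: D (2020-06-02), B (2020-08-29), E (2020-11-10), C (2020-12-17), F (2021-09-19).
The subordination applies — B was senior to F — so B and F swap.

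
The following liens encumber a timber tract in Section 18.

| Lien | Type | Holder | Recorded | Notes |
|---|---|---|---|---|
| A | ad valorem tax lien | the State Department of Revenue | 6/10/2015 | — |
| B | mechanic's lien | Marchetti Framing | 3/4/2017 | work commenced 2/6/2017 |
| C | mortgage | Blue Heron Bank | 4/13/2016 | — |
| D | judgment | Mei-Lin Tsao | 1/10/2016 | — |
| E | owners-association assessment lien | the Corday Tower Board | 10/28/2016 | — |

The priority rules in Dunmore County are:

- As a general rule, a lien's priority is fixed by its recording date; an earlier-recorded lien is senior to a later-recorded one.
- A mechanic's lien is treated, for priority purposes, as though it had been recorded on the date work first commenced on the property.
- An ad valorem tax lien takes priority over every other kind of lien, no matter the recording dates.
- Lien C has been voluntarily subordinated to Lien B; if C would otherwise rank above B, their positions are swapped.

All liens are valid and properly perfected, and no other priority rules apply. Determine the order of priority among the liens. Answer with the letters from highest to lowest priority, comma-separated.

A, D, B, E, C

Effective dates: B's effective date is 2/6/2017, when work began.
A is an ad valorem tax lien, so it outranks all other liens regardless of date.
Among the remaining liens, by effective date: D (1/10/2016), C (4/13/2016), E (10/28/2016), B (2/6/2017).
C is senior to B before the subordination, so the two trade places.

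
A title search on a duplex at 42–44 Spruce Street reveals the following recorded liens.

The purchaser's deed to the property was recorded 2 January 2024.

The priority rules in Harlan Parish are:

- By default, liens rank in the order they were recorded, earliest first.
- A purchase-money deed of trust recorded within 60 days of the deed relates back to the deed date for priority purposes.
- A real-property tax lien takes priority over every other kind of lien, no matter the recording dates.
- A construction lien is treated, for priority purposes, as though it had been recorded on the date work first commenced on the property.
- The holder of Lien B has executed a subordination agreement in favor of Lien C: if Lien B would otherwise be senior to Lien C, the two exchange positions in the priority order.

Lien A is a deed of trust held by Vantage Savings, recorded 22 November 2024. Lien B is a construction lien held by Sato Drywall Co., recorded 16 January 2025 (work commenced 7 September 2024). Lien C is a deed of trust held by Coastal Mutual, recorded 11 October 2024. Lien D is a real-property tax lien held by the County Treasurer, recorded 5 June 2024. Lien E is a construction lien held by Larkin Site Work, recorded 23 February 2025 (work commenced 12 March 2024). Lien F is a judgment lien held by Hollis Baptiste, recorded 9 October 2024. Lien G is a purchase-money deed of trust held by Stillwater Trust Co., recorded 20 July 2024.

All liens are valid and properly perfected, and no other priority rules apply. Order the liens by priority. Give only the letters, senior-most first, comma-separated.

Adjusting effective dates: B relates back to 7 September 2024 (work commenced); E is treated as recorded 12 March 2024, the work-commencement date; G missed the 60-day window (200 days after the deed), so its recording date stands.
D is a real-property tax lien and takes priority over every other lien.
The other liens, earliest effective date first: E (12 March 2024), G (20 July 2024), B (7 September 2024), F (9 October 2024), C (11 October 2024), A (22 November 2024).
The subordination applies — B was senior to C — so B and C swap.

D, E, G, C, F, B, A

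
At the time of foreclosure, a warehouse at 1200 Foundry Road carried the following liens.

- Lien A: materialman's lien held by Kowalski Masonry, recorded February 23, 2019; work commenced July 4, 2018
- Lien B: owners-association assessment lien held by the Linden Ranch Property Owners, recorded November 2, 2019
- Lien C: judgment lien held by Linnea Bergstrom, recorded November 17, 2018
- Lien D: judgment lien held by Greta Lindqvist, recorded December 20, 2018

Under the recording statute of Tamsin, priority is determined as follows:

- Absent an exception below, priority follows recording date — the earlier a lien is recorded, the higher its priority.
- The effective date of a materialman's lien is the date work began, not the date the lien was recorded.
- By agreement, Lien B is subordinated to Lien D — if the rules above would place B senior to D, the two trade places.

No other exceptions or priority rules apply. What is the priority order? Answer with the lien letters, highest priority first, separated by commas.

Effective dates after the stated exceptions: A's effective date is July 4, 2018, when work began.
By effective date, earliest first: A (July 4, 2018), C (November 17, 2018), D (December 20, 2018), B (November 2, 2019).
B is already junior to D, so the subordination agreement changes nothing.

A, C, D, B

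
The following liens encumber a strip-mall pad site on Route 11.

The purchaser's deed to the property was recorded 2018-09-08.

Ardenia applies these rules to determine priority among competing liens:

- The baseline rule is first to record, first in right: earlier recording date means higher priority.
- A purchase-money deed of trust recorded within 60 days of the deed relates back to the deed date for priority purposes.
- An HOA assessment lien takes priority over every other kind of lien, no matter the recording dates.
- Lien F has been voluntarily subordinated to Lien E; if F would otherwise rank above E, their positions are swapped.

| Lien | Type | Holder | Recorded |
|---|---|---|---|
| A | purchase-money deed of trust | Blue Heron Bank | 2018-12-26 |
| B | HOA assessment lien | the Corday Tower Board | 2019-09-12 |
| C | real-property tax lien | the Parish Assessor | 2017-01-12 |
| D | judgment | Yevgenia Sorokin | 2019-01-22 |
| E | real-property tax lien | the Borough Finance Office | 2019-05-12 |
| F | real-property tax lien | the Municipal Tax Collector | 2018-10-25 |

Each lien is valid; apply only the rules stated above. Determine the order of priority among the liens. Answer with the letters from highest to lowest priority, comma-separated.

Effective dates: A missed the 60-day window (109 days after the deed), so its recording date stands.
As an HOA assessment lien, B is senior to every other lien.
Ordering the rest by effective date: C (2017-01-12), F (2018-10-25), A (2018-12-26), D (2019-01-22), E (2019-05-12).
The subordination applies — F was senior to E — so F and E swap.

B, C, E, A, D, F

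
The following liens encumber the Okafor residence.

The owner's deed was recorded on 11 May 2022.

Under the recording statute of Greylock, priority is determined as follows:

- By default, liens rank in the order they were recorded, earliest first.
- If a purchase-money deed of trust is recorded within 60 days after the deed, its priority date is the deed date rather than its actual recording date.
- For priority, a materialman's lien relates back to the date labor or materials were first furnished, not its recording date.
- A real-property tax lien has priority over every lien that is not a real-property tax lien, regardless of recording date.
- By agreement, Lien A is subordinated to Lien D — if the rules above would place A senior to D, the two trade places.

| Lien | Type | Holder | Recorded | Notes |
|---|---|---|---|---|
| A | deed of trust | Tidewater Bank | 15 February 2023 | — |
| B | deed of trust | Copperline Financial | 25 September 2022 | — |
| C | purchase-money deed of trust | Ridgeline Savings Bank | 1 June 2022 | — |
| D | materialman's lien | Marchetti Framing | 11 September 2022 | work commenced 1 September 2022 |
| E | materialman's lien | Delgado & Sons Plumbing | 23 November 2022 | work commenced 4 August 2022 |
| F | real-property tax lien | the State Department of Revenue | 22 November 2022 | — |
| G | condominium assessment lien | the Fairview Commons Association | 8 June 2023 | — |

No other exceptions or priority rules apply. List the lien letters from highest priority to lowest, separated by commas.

F, C, E, D, B, A, G

Effective dates: C was recorded within the 60-day window, so its effective date is the deed date 11 May 2022; D is treated as recorded 1 September 2022, the work-commencement date; E's effective date is 4 August 2022, when work began.
F is a real-property tax lien, so it outranks all other liens regardless of date.
Remaining liens by effective date: C (11 May 2022), E (4 August 2022), D (1 September 2022), B (25 September 2022), A (15 February 2023), G (8 June 2023).
Since A is not senior to D, the subordination leaves the order unchanged.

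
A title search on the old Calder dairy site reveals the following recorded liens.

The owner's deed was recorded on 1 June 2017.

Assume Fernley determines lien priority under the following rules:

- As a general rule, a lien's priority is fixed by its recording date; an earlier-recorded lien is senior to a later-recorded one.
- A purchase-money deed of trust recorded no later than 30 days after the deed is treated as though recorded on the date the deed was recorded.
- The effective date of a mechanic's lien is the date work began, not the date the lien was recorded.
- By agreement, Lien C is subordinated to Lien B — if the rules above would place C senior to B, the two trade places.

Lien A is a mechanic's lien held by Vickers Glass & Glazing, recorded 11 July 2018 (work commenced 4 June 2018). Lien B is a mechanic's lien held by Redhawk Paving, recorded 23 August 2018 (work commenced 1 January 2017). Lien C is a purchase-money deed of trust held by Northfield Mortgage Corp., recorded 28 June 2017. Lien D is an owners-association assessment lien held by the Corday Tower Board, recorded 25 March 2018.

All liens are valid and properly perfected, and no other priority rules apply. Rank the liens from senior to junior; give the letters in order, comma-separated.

B, C, D, A

First, effective dates: A's effective date is 4 June 2018, when work began; B's effective date is 1 January 2017, when work began; C was recorded within the 30-day window, so its effective date is the deed date 1 June 2017.
Ordering by effective date: B (1 January 2017), C (1 June 2017), D (25 March 2018), A (4 June 2018).
Since C is not senior to B, the subordination leaves the order unchanged.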